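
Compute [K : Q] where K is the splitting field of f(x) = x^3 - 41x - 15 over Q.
[K : Q] = 6

By the rational root test, any rational root of the monic integer polynomial f(x) = x^3 - 41x - 15 must be an integer dividing the constant term -15, i.e. one of ±{1, 3, 5, 15}. Evaluating: f(1) = -55, f(-1) = 25, f(3) = -111, f(-3) = 81, f(5) = -95, f(-5) = 65, f(15) = 2745, f(-15) = -2775; none is 0, so f has no rational root and is therefore irreducible over Q (a cubic with no linear factor over a field is irreducible). For an irreducible cubic, the Galois group is A_3 or S_3 according as the discriminant disc(f) = -4a^3 - 27b^2 = -4·(-41)^3 - 27·(-15)^2 = 269609 is or is not a square in Q. Here disc(f) = 269609 is not a perfect square in Q, so the Galois group of f over Q is not contained in A_3 and must be all of S_3. The splitting field has degree |S_3| = 6 over Q, so [K : Q] = 6.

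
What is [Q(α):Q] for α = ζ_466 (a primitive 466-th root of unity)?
[Q(α):Q] = 232

The minimal polynomial of ζ_466 over Q is the 466-th cyclotomic polynomial Φ_466(x), which is irreducible over Q and has degree φ(466) = 232. Hence [Q(α):Q] = φ(466) = 232.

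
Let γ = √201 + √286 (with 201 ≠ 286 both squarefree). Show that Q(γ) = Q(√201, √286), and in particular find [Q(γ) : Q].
[Q(γ) : Q] = 4 (equivalently, Q(γ) = Q(√201, √286))

Obviously Q(γ) ⊆ Q(√201, √286), and [Q(√201, √286):Q] = 4 (since 201, 286 are distinct squarefree integers > 1 with 57486 not a perfect square). To show equality we compute the minimal polynomial of γ. From γ = √201 + √286: γ^2 = 201 + 2√(57486) + 286 = 487 + 2√(57486), so γ^2 - 487 = 2√(57486); squaring, (γ^2 - 487)^2 = 4·57486, i.e. γ^4 - 974γ^2 + 237169 - 229944 = 0, i.e. γ^4 - 974γ^2 + 7225 = 0. So γ is a root of x^4 - 974x^2 + 7225. This polynomial is irreducible over Q: it has no rational root (each ±√201 ± √286 is irrational), and any factorization into two quadratics over Q would force √(57486) ∈ Q (pairing opposite roots) or √201, √286 ∈ Q (other pairings), all impossible. Hence [Q(γ):Q] = 4 = [Q(√201, √286):Q], so Q(γ) = Q(√201, √286).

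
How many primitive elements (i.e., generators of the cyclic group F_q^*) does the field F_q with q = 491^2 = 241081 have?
There are φ(241080) = 53760 primitive elements

F_q^* is cyclic of order q - 1 = 241080. A cyclic group of order m has exactly φ(m) generators. Here m = 241080 = 2^3 · 3 · 5 · 7^2 · 41, so the number of primitive elements is φ(241080) = 53760.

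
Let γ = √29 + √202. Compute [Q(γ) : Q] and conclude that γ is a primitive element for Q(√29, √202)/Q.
[Q(γ) : Q] = 4 (equivalently, Q(γ) = Q(√29, √202))

Obviously Q(γ) ⊆ Q(√29, √202), and [Q(√29, √202):Q] = 4 (since 29, 202 are distinct squarefree integers > 1 with 5858 not a perfect square). To show equality we compute the minimal polynomial of γ. From γ = √29 + √202: γ^2 = 29 + 2√(5858) + 202 = 231 + 2√(5858), so γ^2 - 231 = 2√(5858); squaring, (γ^2 - 231)^2 = 4·5858, i.e. γ^4 - 462γ^2 + 53361 - 23432 = 0, i.e. γ^4 - 462γ^2 + 29929 = 0. So γ is a root of x^4 - 462x^2 + 29929. This polynomial is irreducible over Q: it has no rational root (each ±√29 ± √202 is irrational), and any factorization into two quadratics over Q would force √(5858) ∈ Q (pairing opposite roots) or √29, √202 ∈ Q (other pairings), all impossible. Hence [Q(γ):Q] = 4 = [Q(√29, √202):Q], so Q(γ) = Q(√29, √202).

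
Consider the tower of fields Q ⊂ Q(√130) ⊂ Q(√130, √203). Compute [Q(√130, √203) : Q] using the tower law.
[Q(√130, √203) : Q] = 4

[Q(√130):Q] = 2 (min poly x^2 - 130, irreducible since 130 is squarefree > 1). For the top step, suppose √203 ∈ Q(√130), say √203 = c + d√130 with c, d ∈ Q. Squaring: 203 = c^2 + 130d^2 + 2cd√130. Since √130 ∉ Q this forces 2cd = 0. If d = 0 then √203 = c ∈ Q, contradicting 203 squarefree > 1. If c = 0 then 203 = 130d^2, so 130·203 = (130d)^2 is a perfect square in Q — but 130·203 = 26390 is not a perfect square (since 130 and 203 are distinct squarefree integers). Contradiction. Hence √203 ∉ Q(√130), so x^2 - 203 stays irreducible over Q(√130) and [Q(√130, √203) : Q(√130)] = 2. By the tower law, [Q(√130, √203) : Q] = 2 · 2 = 4.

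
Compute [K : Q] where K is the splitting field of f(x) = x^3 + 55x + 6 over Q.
[K : Q] = 6

By the rational root test, any rational root of the monic integer polynomial f(x) = x^3 + 55x + 6 must be an integer dividing the constant term 6, i.e. one of ±{1, 2, 3, 6}. Evaluating: f(1) = 62, f(-1) = -50, f(2) = 124, f(-2) = -112, f(3) = 198, f(-3) = -186, f(6) = 552, f(-6) = -540; none is 0, so f has no rational root and is therefore irreducible over Q (a cubic with no linear factor over a field is irreducible). For an irreducible cubic, the Galois group is A_3 or S_3 according as the discriminant disc(f) = -4a^3 - 27b^2 = -4·(55)^3 - 27·(6)^2 = -666472 is or is not a square in Q. Here disc(f) = -666472 is not a perfect square in Q, so the Galois group of f over Q is not contained in A_3 and must be all of S_3. The splitting field has degree |S_3| = 6 over Q, so [K : Q] = 6.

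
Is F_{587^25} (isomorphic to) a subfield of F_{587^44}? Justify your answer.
No: F_{587^25} is not a subfield of F_{587^44}

F_{p^m} embeds in F_{p^n} iff m | n. Here 25 ∤ 44 (since 44 = 1·25 + 19 with remainder 19 ≠ 0), so F_{587^25} is not a subfield of F_{587^44}. Equivalently: if it were, the tower law would give 25 = [F_{587^25}:F_587] dividing [F_{587^44}:F_587] = 44, contradiction.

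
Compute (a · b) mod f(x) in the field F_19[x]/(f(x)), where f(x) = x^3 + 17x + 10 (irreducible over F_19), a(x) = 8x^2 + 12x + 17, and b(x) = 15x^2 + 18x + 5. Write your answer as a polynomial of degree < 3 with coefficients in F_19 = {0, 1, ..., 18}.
a · b ≡ 10x^2 + 4x + 18 (mod f(x))

Multiply in F_19[x]: a(x)·b(x) = (8x^2 + 12x + 17)·(15x^2 + 18x + 5) = 6x^4 + x^3 + 17x^2 + 5x + 9. This has degree ≥ 3, so divide by f(x) over F_19: 6x^4 + x^3 + 17x^2 + 5x + 9 = (6x + 1)·(x^3 + 17x + 10) + (10x^2 + 4x + 18). Hence a·b ≡ 10x^2 + 4x + 18 (mod f). (F_19[x]/(f) is a field with 19^3 = 6859 elements since f is irreducible of degree 3.)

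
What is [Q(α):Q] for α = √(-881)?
[Q(α):Q] = 2

[Q(α):Q] equals the degree of the minimal polynomial of α. Here α^2 = -881 and x^2 + 881 is irreducible (d = -881 is squarefree, ≠ 1, hence not a square), so deg(m_α) = 2. Thus [Q(α):Q] = 2.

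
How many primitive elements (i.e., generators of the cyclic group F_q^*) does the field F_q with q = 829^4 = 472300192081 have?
There are φ(472300192080) = 105517547520 primitive elements

F_q^* is cyclic of order q - 1 = 472300192080. A cyclic group of order m has exactly φ(m) generators. Here m = 472300192080 = 2^4 · 3^2 · 5 · 17^2 · 23 · 29 · 41 · 83, so the number of primitive elements is φ(472300192080) = 105517547520.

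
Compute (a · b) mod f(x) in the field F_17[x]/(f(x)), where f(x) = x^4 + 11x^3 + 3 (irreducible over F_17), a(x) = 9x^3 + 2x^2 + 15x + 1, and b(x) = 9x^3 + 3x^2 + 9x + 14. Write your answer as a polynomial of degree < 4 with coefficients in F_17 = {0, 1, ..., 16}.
a · b ≡ 8x^3 + 8x^2 + 3x + 7 (mod f(x))

Multiply in F_17[x]: a(x)·b(x) = (9x^3 + 2x^2 + 15x + 1)·(9x^3 + 3x^2 + 9x + 14) = 13x^6 + 11x^5 + x^4 + 11x^3 + 13x^2 + 15x + 14. This has degree ≥ 4, so divide by f(x) over F_17: 13x^6 + 11x^5 + x^4 + 11x^3 + 13x^2 + 15x + 14 = (13x^2 + 4x + 8)·(x^4 + 11x^3 + 3) + (8x^3 + 8x^2 + 3x + 7). Hence a·b ≡ 8x^3 + 8x^2 + 3x + 7 (mod f). (F_17[x]/(f) is a field with 17^4 = 83521 elements since f is irreducible of degree 4.)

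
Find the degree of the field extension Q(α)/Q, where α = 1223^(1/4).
[Q(α):Q] = 4

α is a root of x^4 - 1223. By Eisenstein's criterion at the prime p = 1223 (which divides the constant term 1223 but p^2 = 1495729 does not, since 1223 is squarefree), x^4 - 1223 is irreducible over Q. Hence [Q(α):Q] = 4.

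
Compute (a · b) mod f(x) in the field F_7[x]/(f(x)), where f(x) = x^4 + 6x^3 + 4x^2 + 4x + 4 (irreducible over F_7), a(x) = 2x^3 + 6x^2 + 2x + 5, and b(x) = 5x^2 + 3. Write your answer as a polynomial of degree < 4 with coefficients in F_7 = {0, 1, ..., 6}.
a · b ≡ 2x^3 + 4x^2 + 2x + 2 (mod f(x))

Multiply in F_7[x]: a(x)·b(x) = (2x^3 + 6x^2 + 2x + 5)·(5x^2 + 3) = 3x^5 + 2x^4 + 2x^3 + x^2 + 6x + 1. This has degree ≥ 4, so divide by f(x) over F_7: 3x^5 + 2x^4 + 2x^3 + x^2 + 6x + 1 = (3x + 5)·(x^4 + 6x^3 + 4x^2 + 4x + 4) + (2x^3 + 4x^2 + 2x + 2). Hence a·b ≡ 2x^3 + 4x^2 + 2x + 2 (mod f). (F_7[x]/(f) is a field with 7^4 = 2401 elements since f is irreducible of degree 4.)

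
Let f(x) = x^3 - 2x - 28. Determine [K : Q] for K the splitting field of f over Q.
[K : Q] = 6

By the rational root test, any rational root of the monic integer polynomial f(x) = x^3 - 2x - 28 must be an integer dividing the constant term -28, i.e. one of ±{1, 2, 4, 7, 14, 28}. Evaluating: f(1) = -29, f(-1) = -27, f(2) = -24, f(-2) = -32, f(4) = 28, f(-4) = -84, f(7) = 301, f(-7) = -357, f(14) = 2688, f(-14) = -2744, f(28) = 21868, f(-28) = -21924; none is 0, so f has no rational root and is therefore irreducible over Q (a cubic with no linear factor over a field is irreducible). For an irreducible cubic, the Galois group is A_3 or S_3 according as the discriminant disc(f) = -4a^3 - 27b^2 = -4·(-2)^3 - 27·(-28)^2 = -21136 is or is not a square in Q. Here disc(f) = -21136 is not a perfect square in Q, so the Galois group of f over Q is not contained in A_3 and must be all of S_3. The splitting field has degree |S_3| = 6 over Q, so [K : Q] = 6.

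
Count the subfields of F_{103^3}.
F_{103^3} has 2 subfields

The subfields of F_{p^n} are exactly the fields F_{p^d} for d | n (each is the fixed field of the unique index-d subgroup of Gal(F_{p^n}/F_p) ≅ Z/nZ). The divisors of n = 3 are {1, 3}, giving 2 subfields: F_{103^1}, F_{103^3}.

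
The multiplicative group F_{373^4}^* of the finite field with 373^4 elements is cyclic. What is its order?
|F_{373^4}^*| = 19356878640

F_{373^4} has 373^4 = 19356878641 elements; its multiplicative group consists of all nonzero elements, so |F_{373^4}^*| = 19356878641 - 1 = 19356878640. (It is cyclic since any finite subgroup of the multiplicative group of a field is cyclic.)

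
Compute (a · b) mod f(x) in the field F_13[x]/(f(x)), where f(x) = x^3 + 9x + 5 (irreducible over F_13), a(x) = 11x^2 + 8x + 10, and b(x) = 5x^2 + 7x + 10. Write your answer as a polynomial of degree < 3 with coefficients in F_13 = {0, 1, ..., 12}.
a · b ≡ 7x^2 + 5x + 9 (mod f(x))

Multiply in F_13[x]: a(x)·b(x) = (11x^2 + 8x + 10)·(5x^2 + 7x + 10) = 3x^4 + 8x^2 + 7x + 9. This has degree ≥ 3, so divide by f(x) over F_13: 3x^4 + 8x^2 + 7x + 9 = (3x)·(x^3 + 9x + 5) + (7x^2 + 5x + 9). Hence a·b ≡ 7x^2 + 5x + 9 (mod f). (F_13[x]/(f) is a field with 13^3 = 2197 elements since f is irreducible of degree 3.)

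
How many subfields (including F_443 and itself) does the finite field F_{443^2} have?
F_{443^2} has 2 subfields

The subfields of F_{p^n} are exactly the fields F_{p^d} for d | n (each is the fixed field of the unique index-d subgroup of Gal(F_{p^n}/F_p) ≅ Z/nZ). The divisors of n = 2 are {1, 2}, giving 2 subfields: F_{443^1}, F_{443^2}.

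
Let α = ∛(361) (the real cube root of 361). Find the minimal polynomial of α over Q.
m_α(x) = x^3 - 361

α satisfies α^3 = 361, so x^3 - 361 annihilates α. By the rational root test, a rational root p/q (in lowest terms) of x^3 - 361 would satisfy p^3 = 361 q^3, forcing q = 1 and p^3 = 361; but 361 is not a perfect cube, contradiction. A monic cubic over Q with no rational root is irreducible (any nontrivial factorization would include a linear factor). Hence x^3 - 361 is the minimal polynomial of α, and in particular [Q(α):Q] = 3.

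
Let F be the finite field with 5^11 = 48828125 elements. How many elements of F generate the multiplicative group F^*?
There are φ(48828124) = 24414060 primitive elements

F_q^* is cyclic of order q - 1 = 48828124. A cyclic group of order m has exactly φ(m) generators. Here m = 48828124 = 2^2 · 12207031, so the number of primitive elements is φ(48828124) = 24414060.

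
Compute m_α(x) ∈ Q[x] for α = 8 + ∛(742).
m_α(x) = x^3 - 24x^2 + 192x - 1254

Set β = α - 8 = ∛(742), so β^3 = 742. Then (α - 8)^3 - 742 = 0, i.e. α is a root of g(x) = (x - 8)^3 - 742 = x^3 - 24x^2 + 192x - 1254. Since g(x) = h(x - 8) where h(x) = x^3 - 742, and h is irreducible over Q (because 742 is not a perfect cube, so h has no rational root, and a monic cubic with no rational root is irreducible), g is also irreducible (irreducibility is preserved under the substitution x → x - 8). Hence m_α(x) = x^3 - 24x^2 + 192x - 1254.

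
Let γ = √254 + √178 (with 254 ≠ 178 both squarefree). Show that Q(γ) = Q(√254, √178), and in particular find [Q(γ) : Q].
[Q(γ) : Q] = 4 (equivalently, Q(γ) = Q(√254, √178))

Obviously Q(γ) ⊆ Q(√254, √178), and [Q(√254, √178):Q] = 4 (since 254, 178 are distinct squarefree integers > 1 with 45212 not a perfect square). To show equality we compute the minimal polynomial of γ. From γ = √254 + √178: γ^2 = 254 + 2√(45212) + 178 = 432 + 2√(45212), so γ^2 - 432 = 2√(45212); squaring, (γ^2 - 432)^2 = 4·45212, i.e. γ^4 - 864γ^2 + 186624 - 180848 = 0, i.e. γ^4 - 864γ^2 + 5776 = 0. So γ is a root of x^4 - 864x^2 + 5776. This polynomial is irreducible over Q: it has no rational root (each ±√254 ± √178 is irrational), and any factorization into two quadratics over Q would force √(45212) ∈ Q (pairing opposite roots) or √254, √178 ∈ Q (other pairings), all impossible. Hence [Q(γ):Q] = 4 = [Q(√254, √178):Q], so Q(γ) = Q(√254, √178).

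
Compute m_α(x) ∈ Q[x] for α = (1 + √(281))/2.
m_α(x) = x^2 - x - 70

From 2α - 1 = √(281), squaring gives (2α - 1)^2 = 281, i.e. 4α^2 - 4α + 1 = 281, so α^2 - α + (1 - 281)/4 = 0. Since 281 ≡ 1 (mod 4), (1 - 281)/4 = -70 ∈ Z. The polynomial x^2 - x - 70 has discriminant 1 - 4·(-70) = 281, which is not a perfect square in Q (d = 281 is squarefree and ≠ 1), so x^2 - x - 70 is irreducible over Q. It is the minimal polynomial of α.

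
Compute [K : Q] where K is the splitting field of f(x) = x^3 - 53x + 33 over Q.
[K : Q] = 6

By the rational root test, any rational root of the monic integer polynomial f(x) = x^3 - 53x + 33 must be an integer dividing the constant term 33, i.e. one of ±{1, 3, 11, 33}. Evaluating: f(1) = -19, f(-1) = 85, f(3) = -99, f(-3) = 165, f(11) = 781, f(-11) = -715, f(33) = 34221, f(-33) = -34155; none is 0, so f has no rational root and is therefore irreducible over Q (a cubic with no linear factor over a field is irreducible). For an irreducible cubic, the Galois group is A_3 or S_3 according as the discriminant disc(f) = -4a^3 - 27b^2 = -4·(-53)^3 - 27·(33)^2 = 566105 is or is not a square in Q. Here disc(f) = 566105 is not a perfect square in Q, so the Galois group of f over Q is not contained in A_3 and must be all of S_3. The splitting field has degree |S_3| = 6 over Q, so [K : Q] = 6.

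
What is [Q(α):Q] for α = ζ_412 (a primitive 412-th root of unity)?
[Q(α):Q] = 204

The minimal polynomial of ζ_412 over Q is the 412-th cyclotomic polynomial Φ_412(x), which is irreducible over Q and has degree φ(412) = 204. Hence [Q(α):Q] = φ(412) = 204.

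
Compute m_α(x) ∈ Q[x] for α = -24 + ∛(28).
m_α(x) = x^3 + 72x^2 + 1728x + 13796

Set β = α + 24 = ∛(28), so β^3 = 28. Then (α + 24)^3 - 28 = 0, i.e. α is a root of g(x) = (x + 24)^3 - 28 = x^3 + 72x^2 + 1728x + 13796. Since g(x) = h(x + 24) where h(x) = x^3 - 28, and h is irreducible over Q (because 28 is not a perfect cube, so h has no rational root, and a monic cubic with no rational root is irreducible), g is also irreducible (irreducibility is preserved under the substitution x → x + 24). Hence m_α(x) = x^3 + 72x^2 + 1728x + 13796.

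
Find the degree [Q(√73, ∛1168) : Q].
[Q(√73, ∛1168) : Q] = 6

Let L = Q(√73, ∛1168). Since Q(√73) ⊂ L and [Q(√73):Q] = 2, the tower law gives 2 | [L:Q]. Likewise Q(∛1168) ⊂ L with [Q(∛1168):Q] = 3 (because 1168 is not a perfect cube), so 3 | [L:Q]. As gcd(2,3) = 1, [L:Q] is divisible by 6. Conversely L is generated over Q by √73 and ∛1168, so [L:Q] ≤ 2·3 = 6. Therefore [Q(√73, ∛1168) : Q] = 6.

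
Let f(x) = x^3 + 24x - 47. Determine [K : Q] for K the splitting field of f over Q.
[K : Q] = 6

By the rational root test, any rational root of the monic integer polynomial f(x) = x^3 + 24x - 47 must be an integer dividing the constant term -47, i.e. one of ±{1, 47}. Evaluating: f(1) = -22, f(-1) = -72, f(47) = 104904, f(-47) = -104998; none is 0, so f has no rational root and is therefore irreducible over Q (a cubic with no linear factor over a field is irreducible). For an irreducible cubic, the Galois group is A_3 or S_3 according as the discriminant disc(f) = -4a^3 - 27b^2 = -4·(24)^3 - 27·(-47)^2 = -114939 is or is not a square in Q. Here disc(f) = -114939 is not a perfect square in Q, so the Galois group of f over Q is not contained in A_3 and must be all of S_3. The splitting field has degree |S_3| = 6 over Q, so [K : Q] = 6.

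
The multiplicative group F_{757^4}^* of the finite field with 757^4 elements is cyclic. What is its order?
|F_{757^4}^*| = 328385156400

F_{757^4} has 757^4 = 328385156401 elements; its multiplicative group consists of all nonzero elements, so |F_{757^4}^*| = 328385156401 - 1 = 328385156400. (It is cyclic since any finite subgroup of the multiplicative group of a field is cyclic.)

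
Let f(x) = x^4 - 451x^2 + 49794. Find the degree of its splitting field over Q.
[K : Q] = 4

Solving the quadratic in x^2: x^2 = (451 ± √(451^2 - 4·49794))/2 = (451 ± √4225)/2 = (451 ± 65)/2, giving x^2 = 193 or x^2 = 258. So f(x) = (x^2 - 193)(x^2 - 258) and the roots of f are ±√193, ±√258. Hence the splitting field is K = Q(√193, √258). Since 193 and 258 are distinct squarefree integers > 1, their product 49794 is not a perfect square, so √258 ∉ Q(√193). By the tower law [K:Q] = [Q(√193,√258):Q(√193)] · [Q(√193):Q] = 2 · 2 = 4.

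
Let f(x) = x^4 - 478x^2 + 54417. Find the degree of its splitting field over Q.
[K : Q] = 4

Solving the quadratic in x^2: x^2 = (478 ± √(478^2 - 4·54417))/2 = (478 ± √10816)/2 = (478 ± 104)/2, giving x^2 = 187 or x^2 = 291. So f(x) = (x^2 - 187)(x^2 - 291) and the roots of f are ±√187, ±√291. Hence the splitting field is K = Q(√187, √291). Since 187 and 291 are distinct squarefree integers > 1, their product 54417 is not a perfect square, so √291 ∉ Q(√187). By the tower law [K:Q] = [Q(√187,√291):Q(√187)] · [Q(√187):Q] = 2 · 2 = 4.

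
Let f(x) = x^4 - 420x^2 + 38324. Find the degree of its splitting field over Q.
[K : Q] = 4

Solving the quadratic in x^2: x^2 = (420 ± √(420^2 - 4·38324))/2 = (420 ± √23104)/2 = (420 ± 152)/2, giving x^2 = 134 or x^2 = 286. So f(x) = (x^2 - 134)(x^2 - 286) and the roots of f are ±√134, ±√286. Hence the splitting field is K = Q(√134, √286). Since 134 and 286 are distinct squarefree integers > 1, their product 38324 is not a perfect square, so √286 ∉ Q(√134). By the tower law [K:Q] = [Q(√134,√286):Q(√134)] · [Q(√134):Q] = 2 · 2 = 4.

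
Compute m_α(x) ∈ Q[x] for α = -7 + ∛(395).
m_α(x) = x^3 + 21x^2 + 147x - 52

Set β = α + 7 = ∛(395), so β^3 = 395. Then (α + 7)^3 - 395 = 0, i.e. α is a root of g(x) = (x + 7)^3 - 395 = x^3 + 21x^2 + 147x - 52. Since g(x) = h(x + 7) where h(x) = x^3 - 395, and h is irreducible over Q (because 395 is not a perfect cube, so h has no rational root, and a monic cubic with no rational root is irreducible), g is also irreducible (irreducibility is preserved under the substitution x → x + 7). Hence m_α(x) = x^3 + 21x^2 + 147x - 52.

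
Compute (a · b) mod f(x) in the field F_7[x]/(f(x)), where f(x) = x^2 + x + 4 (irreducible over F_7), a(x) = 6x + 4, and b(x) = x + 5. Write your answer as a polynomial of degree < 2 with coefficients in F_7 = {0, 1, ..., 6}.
a · b ≡ 3 (mod f(x))

Multiply in F_7[x]: a(x)·b(x) = (6x + 4)·(x + 5) = 6x^2 + 6x + 6. This has degree ≥ 2, so divide by f(x) over F_7: 6x^2 + 6x + 6 = (6)·(x^2 + x + 4) + (3). Hence a·b ≡ 3 (mod f). (F_7[x]/(f) is a field with 7^2 = 49 elements since f is irreducible of degree 2.)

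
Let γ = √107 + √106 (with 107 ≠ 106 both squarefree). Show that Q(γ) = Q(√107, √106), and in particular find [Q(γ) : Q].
[Q(γ) : Q] = 4 (equivalently, Q(γ) = Q(√107, √106))

Obviously Q(γ) ⊆ Q(√107, √106), and [Q(√107, √106):Q] = 4 (since 107, 106 are distinct squarefree integers > 1 with 11342 not a perfect square). To show equality we compute the minimal polynomial of γ. From γ = √107 + √106: γ^2 = 107 + 2√(11342) + 106 = 213 + 2√(11342), so γ^2 - 213 = 2√(11342); squaring, (γ^2 - 213)^2 = 4·11342, i.e. γ^4 - 426γ^2 + 45369 - 45368 = 0, i.e. γ^4 - 426γ^2 + 1 = 0. So γ is a root of x^4 - 426x^2 + 1. This polynomial is irreducible over Q: it has no rational root (each ±√107 ± √106 is irrational), and any factorization into two quadratics over Q would force √(11342) ∈ Q (pairing opposite roots) or √107, √106 ∈ Q (other pairings), all impossible. Hence [Q(γ):Q] = 4 = [Q(√107, √106):Q], so Q(γ) = Q(√107, √106).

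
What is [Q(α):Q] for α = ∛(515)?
[Q(α):Q] = 3

The minimal polynomial of α is x^3 - 515, irreducible over Q since 515 is not a perfect cube (so x^3 - 515 has no rational root). Hence [Q(α):Q] = deg(m_α) = 3.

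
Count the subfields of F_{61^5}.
F_{61^5} has 2 subfields

The subfields of F_{p^n} are exactly the fields F_{p^d} for d | n (each is the fixed field of the unique index-d subgroup of Gal(F_{p^n}/F_p) ≅ Z/nZ). The divisors of n = 5 are {1, 5}, giving 2 subfields: F_{61^1}, F_{61^5}.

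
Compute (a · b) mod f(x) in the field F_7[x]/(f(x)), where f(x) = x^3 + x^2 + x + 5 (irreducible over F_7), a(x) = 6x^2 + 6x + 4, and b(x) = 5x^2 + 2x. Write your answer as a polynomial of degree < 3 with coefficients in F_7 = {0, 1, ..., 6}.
a · b ≡ 4x^2 + 3 (mod f(x))

Multiply in F_7[x]: a(x)·b(x) = (6x^2 + 6x + 4)·(5x^2 + 2x) = 2x^4 + 4x^2 + x. This has degree ≥ 3, so divide by f(x) over F_7: 2x^4 + 4x^2 + x = (2x + 5)·(x^3 + x^2 + x + 5) + (4x^2 + 3). Hence a·b ≡ 4x^2 + 3 (mod f). (F_7[x]/(f) is a field with 7^3 = 343 elements since f is irreducible of degree 3.)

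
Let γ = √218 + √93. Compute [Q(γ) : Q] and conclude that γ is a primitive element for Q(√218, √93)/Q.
[Q(γ) : Q] = 4 (equivalently, Q(γ) = Q(√218, √93))

Obviously Q(γ) ⊆ Q(√218, √93), and [Q(√218, √93):Q] = 4 (since 218, 93 are distinct squarefree integers > 1 with 20274 not a perfect square). To show equality we compute the minimal polynomial of γ. From γ = √218 + √93: γ^2 = 218 + 2√(20274) + 93 = 311 + 2√(20274), so γ^2 - 311 = 2√(20274); squaring, (γ^2 - 311)^2 = 4·20274, i.e. γ^4 - 622γ^2 + 96721 - 81096 = 0, i.e. γ^4 - 622γ^2 + 15625 = 0. So γ is a root of x^4 - 622x^2 + 15625. This polynomial is irreducible over Q: it has no rational root (each ±√218 ± √93 is irrational), and any factorization into two quadratics over Q would force √(20274) ∈ Q (pairing opposite roots) or √218, √93 ∈ Q (other pairings), all impossible. Hence [Q(γ):Q] = 4 = [Q(√218, √93):Q], so Q(γ) = Q(√218, √93).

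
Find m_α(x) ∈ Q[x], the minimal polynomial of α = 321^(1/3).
m_α(x) = x^3 - 321

α satisfies α^3 = 321, so x^3 - 321 annihilates α. By the rational root test, a rational root p/q (in lowest terms) of x^3 - 321 would satisfy p^3 = 321 q^3, forcing q = 1 and p^3 = 321; but 321 is not a perfect cube, contradiction. A monic cubic over Q with no rational root is irreducible (any nontrivial factorization would include a linear factor). Hence x^3 - 321 is the minimal polynomial of α, and in particular [Q(α):Q] = 3.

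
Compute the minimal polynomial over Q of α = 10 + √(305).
m_α(x) = x^2 - 20x - 205

From α - 10 = √(305), squaring gives (α - 10)^2 = 305, i.e. α^2 - 20α + 100 = 305, so α^2 - 20α - 205 = 0. The discriminant of x^2 - 20x - 205 is (-20)^2 - 4·(-205) = 400 + 820 = 1220, and 4·(305) is not a perfect square in Q since 305 is squarefree and ≠ 1. Hence x^2 - 20x - 205 is irreducible over Q and is the minimal polynomial of α.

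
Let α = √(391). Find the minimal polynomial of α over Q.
m_α(x) = x^2 - 391

α satisfies α^2 - 391 = 0, so x^2 - 391 annihilates α. Since d = 391 is squarefree and ≠ 1, it is not a perfect square in Q, so x^2 - 391 has no rational root and is therefore irreducible over Q (a degree-2 polynomial over a field is irreducible iff it has no root). Hence m_α(x) = x^2 - 391.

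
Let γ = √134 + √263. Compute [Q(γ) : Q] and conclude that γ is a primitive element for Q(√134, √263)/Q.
[Q(γ) : Q] = 4 (equivalently, Q(γ) = Q(√134, √263))

Obviously Q(γ) ⊆ Q(√134, √263), and [Q(√134, √263):Q] = 4 (since 134, 263 are distinct squarefree integers > 1 with 35242 not a perfect square). To show equality we compute the minimal polynomial of γ. From γ = √134 + √263: γ^2 = 134 + 2√(35242) + 263 = 397 + 2√(35242), so γ^2 - 397 = 2√(35242); squaring, (γ^2 - 397)^2 = 4·35242, i.e. γ^4 - 794γ^2 + 157609 - 140968 = 0, i.e. γ^4 - 794γ^2 + 16641 = 0. So γ is a root of x^4 - 794x^2 + 16641. This polynomial is irreducible over Q: it has no rational root (each ±√134 ± √263 is irrational), and any factorization into two quadratics over Q would force √(35242) ∈ Q (pairing opposite roots) or √134, √263 ∈ Q (other pairings), all impossible. Hence [Q(γ):Q] = 4 = [Q(√134, √263):Q], so Q(γ) = Q(√134, √263).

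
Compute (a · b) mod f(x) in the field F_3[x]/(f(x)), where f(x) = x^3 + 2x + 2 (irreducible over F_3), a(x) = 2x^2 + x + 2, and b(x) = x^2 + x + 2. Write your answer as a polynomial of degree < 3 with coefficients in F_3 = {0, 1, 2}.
a · b ≡ 1 (mod f(x))

Multiply in F_3[x]: a(x)·b(x) = (2x^2 + x + 2)·(x^2 + x + 2) = 2x^4 + x^2 + x + 1. This has degree ≥ 3, so divide by f(x) over F_3: 2x^4 + x^2 + x + 1 = (2x)·(x^3 + 2x + 2) + (1). Hence a·b ≡ 1 (mod f). (F_3[x]/(f) is a field with 3^3 = 27 elements since f is irreducible of degree 3.)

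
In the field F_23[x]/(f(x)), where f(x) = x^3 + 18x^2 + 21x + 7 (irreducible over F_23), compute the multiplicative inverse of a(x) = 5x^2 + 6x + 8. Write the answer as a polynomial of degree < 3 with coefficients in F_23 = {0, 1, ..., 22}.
a(x)^(-1) ≡ 3x^2 + 7x (mod f(x))

Since f is irreducible over F_23, F_23[x]/(f) is a field and a(x) ≠ 0 has an inverse. Apply the extended Euclidean algorithm to f(x) and a(x) in F_23[x]: f(x) = (14x + 19)·a(x) + (2x + 16);  a(x) = (14x + 6)·(2x + 16) + (4). The last nonzero remainder is the constant 4 = gcd(f, a) in F_23. Back-substituting through the division chain expresses 4 = s(x)·a(x) + t(x)·f(x) with s(x) ≡ 12x^2 + 5x (mod f), so (12x^2 + 5x)·a(x) ≡ 4 (mod f). Multiplying by 4^(-1) ≡ 6 in F_23 gives a(x)^(-1) ≡ 6·(12x^2 + 5x) ≡ 3x^2 + 7x (mod f). Check: (5x^2 + 6x + 8)·(3x^2 + 7x) = 15x^4 + 7x^3 + 20x^2 + 10x ≡ 1 (mod x^3 + 18x^2 + 21x + 7).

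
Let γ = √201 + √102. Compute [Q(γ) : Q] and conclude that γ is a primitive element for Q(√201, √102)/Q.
[Q(γ) : Q] = 4 (equivalently, Q(γ) = Q(√201, √102))

Obviously Q(γ) ⊆ Q(√201, √102), and [Q(√201, √102):Q] = 4 (since 201, 102 are distinct squarefree integers > 1 with 20502 not a perfect square). To show equality we compute the minimal polynomial of γ. From γ = √201 + √102: γ^2 = 201 + 2√(20502) + 102 = 303 + 2√(20502), so γ^2 - 303 = 2√(20502); squaring, (γ^2 - 303)^2 = 4·20502, i.e. γ^4 - 606γ^2 + 91809 - 82008 = 0, i.e. γ^4 - 606γ^2 + 9801 = 0. So γ is a root of x^4 - 606x^2 + 9801. This polynomial is irreducible over Q: it has no rational root (each ±√201 ± √102 is irrational), and any factorization into two quadratics over Q would force √(20502) ∈ Q (pairing opposite roots) or √201, √102 ∈ Q (other pairings), all impossible. Hence [Q(γ):Q] = 4 = [Q(√201, √102):Q], so Q(γ) = Q(√201, √102).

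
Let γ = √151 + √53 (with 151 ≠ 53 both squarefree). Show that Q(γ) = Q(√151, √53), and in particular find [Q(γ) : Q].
[Q(γ) : Q] = 4 (equivalently, Q(γ) = Q(√151, √53))

Obviously Q(γ) ⊆ Q(√151, √53), and [Q(√151, √53):Q] = 4 (since 151, 53 are distinct squarefree integers > 1 with 8003 not a perfect square). To show equality we compute the minimal polynomial of γ. From γ = √151 + √53: γ^2 = 151 + 2√(8003) + 53 = 204 + 2√(8003), so γ^2 - 204 = 2√(8003); squaring, (γ^2 - 204)^2 = 4·8003, i.e. γ^4 - 408γ^2 + 41616 - 32012 = 0, i.e. γ^4 - 408γ^2 + 9604 = 0. So γ is a root of x^4 - 408x^2 + 9604. This polynomial is irreducible over Q: it has no rational root (each ±√151 ± √53 is irrational), and any factorization into two quadratics over Q would force √(8003) ∈ Q (pairing opposite roots) or √151, √53 ∈ Q (other pairings), all impossible. Hence [Q(γ):Q] = 4 = [Q(√151, √53):Q], so Q(γ) = Q(√151, √53).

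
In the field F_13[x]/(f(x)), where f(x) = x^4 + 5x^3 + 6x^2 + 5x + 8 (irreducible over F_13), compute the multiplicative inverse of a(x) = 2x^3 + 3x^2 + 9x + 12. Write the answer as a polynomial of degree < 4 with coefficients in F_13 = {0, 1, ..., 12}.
a(x)^(-1) ≡ 9x^3 + 12x^2 + 5 (mod f(x))

Since f is irreducible over F_13, F_13[x]/(f) is a field and a(x) ≠ 0 has an inverse. Apply the extended Euclidean algorithm to f(x) and a(x) in F_13[x]: f(x) = (7x + 5)·a(x) + (6x^2 + 6x);  a(x) = (9x + 11)·(6x^2 + 6x) + (8x + 12);  (6x^2 + 6x) = (4x + 11)·(8x + 12) + (11). The last nonzero remainder is the constant 11 = gcd(f, a) in F_13. Back-substituting through the division chain expresses 11 = s(x)·a(x) + t(x)·f(x) with s(x) ≡ 8x^3 + 2x^2 + 3 (mod f), so (8x^3 + 2x^2 + 3)·a(x) ≡ 11 (mod f). Multiplying by 11^(-1) ≡ 6 in F_13 gives a(x)^(-1) ≡ 6·(8x^3 + 2x^2 + 3) ≡ 9x^3 + 12x^2 + 5 (mod f). Check: (2x^3 + 3x^2 + 9x + 12)·(9x^3 + 12x^2 + 5) = 5x^6 + 12x^5 + 5x^3 + 3x^2 + 6x + 8 ≡ 1 (mod x^4 + 5x^3 + 6x^2 + 5x + 8).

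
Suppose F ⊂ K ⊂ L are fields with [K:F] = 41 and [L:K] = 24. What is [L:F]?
[L:F] = 984

The tower law says that for any tower of field extensions F ⊂ K ⊂ L with finite degrees, [L:F] = [L:K] · [K:F]. Here this gives [L:F] = 24 · 41 = 984.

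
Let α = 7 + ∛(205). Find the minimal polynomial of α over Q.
m_α(x) = x^3 - 21x^2 + 147x - 548

Set β = α - 7 = ∛(205), so β^3 = 205. Then (α - 7)^3 - 205 = 0, i.e. α is a root of g(x) = (x - 7)^3 - 205 = x^3 - 21x^2 + 147x - 548. Since g(x) = h(x - 7) where h(x) = x^3 - 205, and h is irreducible over Q (because 205 is not a perfect cube, so h has no rational root, and a monic cubic with no rational root is irreducible), g is also irreducible (irreducibility is preserved under the substitution x → x - 7). Hence m_α(x) = x^3 - 21x^2 + 147x - 548.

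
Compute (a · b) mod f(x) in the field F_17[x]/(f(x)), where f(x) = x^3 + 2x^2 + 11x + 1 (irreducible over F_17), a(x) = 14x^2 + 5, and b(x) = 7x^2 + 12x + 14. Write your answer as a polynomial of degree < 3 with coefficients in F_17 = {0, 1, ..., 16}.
a · b ≡ 8x^2 + 15x + 13 (mod f(x))

Multiply in F_17[x]: a(x)·b(x) = (14x^2 + 5)·(7x^2 + 12x + 14) = 13x^4 + 15x^3 + 10x^2 + 9x + 2. This has degree ≥ 3, so divide by f(x) over F_17: 13x^4 + 15x^3 + 10x^2 + 9x + 2 = (13x + 6)·(x^3 + 2x^2 + 11x + 1) + (8x^2 + 15x + 13). Hence a·b ≡ 8x^2 + 15x + 13 (mod f). (F_17[x]/(f) is a field with 17^3 = 4913 elements since f is irreducible of degree 3.)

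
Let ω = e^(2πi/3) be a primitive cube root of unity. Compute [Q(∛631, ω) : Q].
[Q(∛631, ω) : Q] = 6

[Q(∛631):Q] = 3 (min poly x^3 - 631, irreducible since 631 is not a perfect cube). [Q(ω):Q] = 2 (min poly x^2 + x + 1). Since Q(∛631) ⊂ R and ω ∉ R, we have ω ∉ Q(∛631), so x^2 + x + 1 remains irreducible over Q(∛631) and [Q(∛631, ω) : Q(∛631)] = 2. By the tower law, [Q(∛631, ω) : Q] = 3 · 2 = 6. (In fact Q(∛631, ω) is the splitting field of x^3 - 631 over Q.)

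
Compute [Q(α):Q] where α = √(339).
[Q(α):Q] = 2

[Q(α):Q] equals the degree of the minimal polynomial of α. Here α^2 = 339 and x^2 - 339 is irreducible (d = 339 is squarefree, ≠ 1, hence not a square), so deg(m_α) = 2. Thus [Q(α):Q] = 2.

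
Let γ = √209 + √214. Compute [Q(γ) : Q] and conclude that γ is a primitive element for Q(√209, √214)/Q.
[Q(γ) : Q] = 4 (equivalently, Q(γ) = Q(√209, √214))

Obviously Q(γ) ⊆ Q(√209, √214), and [Q(√209, √214):Q] = 4 (since 209, 214 are distinct squarefree integers > 1 with 44726 not a perfect square). To show equality we compute the minimal polynomial of γ. From γ = √209 + √214: γ^2 = 209 + 2√(44726) + 214 = 423 + 2√(44726), so γ^2 - 423 = 2√(44726); squaring, (γ^2 - 423)^2 = 4·44726, i.e. γ^4 - 846γ^2 + 178929 - 178904 = 0, i.e. γ^4 - 846γ^2 + 25 = 0. So γ is a root of x^4 - 846x^2 + 25. This polynomial is irreducible over Q: it has no rational root (each ±√209 ± √214 is irrational), and any factorization into two quadratics over Q would force √(44726) ∈ Q (pairing opposite roots) or √209, √214 ∈ Q (other pairings), all impossible. Hence [Q(γ):Q] = 4 = [Q(√209, √214):Q], so Q(γ) = Q(√209, √214).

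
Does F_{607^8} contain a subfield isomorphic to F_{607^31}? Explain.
No: F_{607^31} is not a subfield of F_{607^8}

F_{p^m} embeds in F_{p^n} iff m | n. Here 31 ∤ 8 (since 8 = 0·31 + 8 with remainder 8 ≠ 0), so F_{607^31} is not a subfield of F_{607^8}. Equivalently: if it were, the tower law would give 31 = [F_{607^31}:F_607] dividing [F_{607^8}:F_607] = 8, contradiction.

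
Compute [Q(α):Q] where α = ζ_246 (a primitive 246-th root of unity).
[Q(α):Q] = 80

The minimal polynomial of ζ_246 over Q is the 246-th cyclotomic polynomial Φ_246(x), which is irreducible over Q and has degree φ(246) = 80. Hence [Q(α):Q] = φ(246) = 80.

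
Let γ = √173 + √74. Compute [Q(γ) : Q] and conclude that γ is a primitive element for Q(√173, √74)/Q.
[Q(γ) : Q] = 4 (equivalently, Q(γ) = Q(√173, √74))

Obviously Q(γ) ⊆ Q(√173, √74), and [Q(√173, √74):Q] = 4 (since 173, 74 are distinct squarefree integers > 1 with 12802 not a perfect square). To show equality we compute the minimal polynomial of γ. From γ = √173 + √74: γ^2 = 173 + 2√(12802) + 74 = 247 + 2√(12802), so γ^2 - 247 = 2√(12802); squaring, (γ^2 - 247)^2 = 4·12802, i.e. γ^4 - 494γ^2 + 61009 - 51208 = 0, i.e. γ^4 - 494γ^2 + 9801 = 0. So γ is a root of x^4 - 494x^2 + 9801. This polynomial is irreducible over Q: it has no rational root (each ±√173 ± √74 is irrational), and any factorization into two quadratics over Q would force √(12802) ∈ Q (pairing opposite roots) or √173, √74 ∈ Q (other pairings), all impossible. Hence [Q(γ):Q] = 4 = [Q(√173, √74):Q], so Q(γ) = Q(√173, √74).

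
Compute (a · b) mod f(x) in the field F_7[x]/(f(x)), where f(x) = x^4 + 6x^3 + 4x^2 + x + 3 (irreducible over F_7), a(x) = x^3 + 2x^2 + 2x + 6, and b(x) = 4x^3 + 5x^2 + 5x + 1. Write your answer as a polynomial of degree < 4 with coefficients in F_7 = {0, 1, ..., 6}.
a · b ≡ 4x^3 + x^2 + 6x + 4 (mod f(x))

Multiply in F_7[x]: a(x)·b(x) = (x^3 + 2x^2 + 2x + 6)·(4x^3 + 5x^2 + 5x + 1) = 4x^6 + 6x^5 + 2x^4 + 3x^3 + 4x + 6. This has degree ≥ 4, so divide by f(x) over F_7: 4x^6 + 6x^5 + 2x^4 + 3x^3 + 4x + 6 = (4x^2 + 3x + 3)·(x^4 + 6x^3 + 4x^2 + x + 3) + (4x^3 + x^2 + 6x + 4). Hence a·b ≡ 4x^3 + x^2 + 6x + 4 (mod f). (F_7[x]/(f) is a field with 7^4 = 2401 elements since f is irreducible of degree 4.)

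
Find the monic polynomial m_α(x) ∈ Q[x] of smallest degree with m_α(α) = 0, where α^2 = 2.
m_α(x) = x^2 - 2

α satisfies α^2 - 2 = 0, so x^2 - 2 annihilates α. Since d = 2 is squarefree and ≠ 1, it is not a perfect square in Q, so x^2 - 2 has no rational root and is therefore irreducible over Q (a degree-2 polynomial over a field is irreducible iff it has no root). Hence m_α(x) = x^2 - 2.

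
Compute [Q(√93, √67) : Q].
[Q(√93, √67) : Q] = 4

[Q(√93):Q] = 2 (min poly x^2 - 93, irreducible since 93 is squarefree > 1). For the top step, suppose √67 ∈ Q(√93), say √67 = c + d√93 with c, d ∈ Q. Squaring: 67 = c^2 + 93d^2 + 2cd√93. Since √93 ∉ Q this forces 2cd = 0. If d = 0 then √67 = c ∈ Q, contradicting 67 squarefree > 1. If c = 0 then 67 = 93d^2, so 93·67 = (93d)^2 is a perfect square in Q — but 93·67 = 6231 is not a perfect square (since 93 and 67 are distinct squarefree integers). Contradiction. Hence √67 ∉ Q(√93), so x^2 - 67 stays irreducible over Q(√93) and [Q(√93, √67) : Q(√93)] = 2. By the tower law, [Q(√93, √67) : Q] = 2 · 2 = 4.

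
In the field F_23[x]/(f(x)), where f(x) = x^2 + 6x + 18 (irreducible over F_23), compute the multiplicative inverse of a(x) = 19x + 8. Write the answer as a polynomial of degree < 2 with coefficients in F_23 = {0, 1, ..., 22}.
a(x)^(-1) ≡ 11x + 19 (mod f(x))

Since f is irreducible over F_23, F_23[x]/(f) is a field and a(x) ≠ 0 has an inverse. Apply the extended Euclidean algorithm to f(x) and a(x) in F_23[x]: f(x) = (17x + 21)·a(x) + (11). The last nonzero remainder is the constant 11 = gcd(f, a) in F_23. Back-substituting through the division chain expresses 11 = s(x)·a(x) + t(x)·f(x) with s(x) ≡ 6x + 2 (mod f), so (6x + 2)·a(x) ≡ 11 (mod f). Multiplying by 11^(-1) ≡ 21 in F_23 gives a(x)^(-1) ≡ 21·(6x + 2) ≡ 11x + 19 (mod f). Check: (19x + 8)·(11x + 19) = 2x^2 + 12x + 14 ≡ 1 (mod x^2 + 6x + 18).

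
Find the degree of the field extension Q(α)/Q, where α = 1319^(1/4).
[Q(α):Q] = 4

α is a root of x^4 - 1319. By Eisenstein's criterion at the prime p = 1319 (which divides the constant term 1319 but p^2 = 1739761 does not, since 1319 is squarefree), x^4 - 1319 is irreducible over Q. Hence [Q(α):Q] = 4.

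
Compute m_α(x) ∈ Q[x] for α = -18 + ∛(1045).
m_α(x) = x^3 + 54x^2 + 972x + 4787

Set β = α + 18 = ∛(1045), so β^3 = 1045. Then (α + 18)^3 - 1045 = 0, i.e. α is a root of g(x) = (x + 18)^3 - 1045 = x^3 + 54x^2 + 972x + 4787. Since g(x) = h(x + 18) where h(x) = x^3 - 1045, and h is irreducible over Q (because 1045 is not a perfect cube, so h has no rational root, and a monic cubic with no rational root is irreducible), g is also irreducible (irreducibility is preserved under the substitution x → x + 18). Hence m_α(x) = x^3 + 54x^2 + 972x + 4787.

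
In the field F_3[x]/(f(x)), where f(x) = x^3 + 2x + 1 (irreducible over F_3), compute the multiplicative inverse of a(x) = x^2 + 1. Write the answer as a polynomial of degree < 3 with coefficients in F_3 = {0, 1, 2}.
a(x)^(-1) ≡ 2x^2 + x + 2 (mod f(x))

Since f is irreducible over F_3, F_3[x]/(f) is a field and a(x) ≠ 0 has an inverse. Apply the extended Euclidean algorithm to f(x) and a(x) in F_3[x]: f(x) = (x)·a(x) + (x + 1);  a(x) = (x + 2)·(x + 1) + (2). The last nonzero remainder is the constant 2 = gcd(f, a) in F_3. Back-substituting through the division chain expresses 2 = s(x)·a(x) + t(x)·f(x) with s(x) ≡ x^2 + 2x + 1 (mod f), so (x^2 + 2x + 1)·a(x) ≡ 2 (mod f). Multiplying by 2^(-1) ≡ 2 in F_3 gives a(x)^(-1) ≡ 2·(x^2 + 2x + 1) ≡ 2x^2 + x + 2 (mod f). Check: (x^2 + 1)·(2x^2 + x + 2) = 2x^4 + x^3 + x^2 + x + 2 ≡ 1 (mod x^3 + 2x + 1).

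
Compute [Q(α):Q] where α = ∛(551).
[Q(α):Q] = 3

The minimal polynomial of α is x^3 - 551, irreducible over Q since 551 is not a perfect cube (so x^3 - 551 has no rational root). Hence [Q(α):Q] = deg(m_α) = 3.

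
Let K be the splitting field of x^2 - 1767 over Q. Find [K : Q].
[K : Q] = 2

f(x) = x^2 - 1767 factors as (x - √1767)(x + √1767). The splitting field is K = Q(√1767). Since 1767 is squarefree and > 1, it is not a perfect square, so x^2 - 1767 is irreducible over Q and [Q(√1767) : Q] = 2. Hence [K : Q] = 2.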